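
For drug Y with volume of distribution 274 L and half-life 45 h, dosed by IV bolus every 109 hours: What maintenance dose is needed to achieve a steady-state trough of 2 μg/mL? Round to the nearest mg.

2389 mg

τ/t½ = 109/45 ≈ 2.4222, so f = (1/2)^(109/45) ≈ 0.186569.
Cmin,ss = (D/Vd)·f/(1−f), so D = Cmin,ss·Vd·(1−f)/f.
D = 2 × 274 × (1−f)/f ≈ 2 × 274 × 4.35995 ≈ 2389.25 mg.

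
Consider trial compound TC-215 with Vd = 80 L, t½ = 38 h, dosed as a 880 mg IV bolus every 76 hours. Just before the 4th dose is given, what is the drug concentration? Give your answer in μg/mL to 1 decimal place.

3.6 μg/mL

f = (1/2)^(τ/t½) = (1/2)^(76/38) ≈ 0.2500.
C₀ = D/Vd = 880/80 ≈ 11.000 μg/mL.
Before the 4th dose, 3 doses have been given. Superposition: Cmin = C₀·(f + f² + … + f^3).
≈ 11.000 × (0.2500 + 0.0625 + 0.0156) ≈ 11.000 × 0.3281 ≈ 3.609 μg/mL.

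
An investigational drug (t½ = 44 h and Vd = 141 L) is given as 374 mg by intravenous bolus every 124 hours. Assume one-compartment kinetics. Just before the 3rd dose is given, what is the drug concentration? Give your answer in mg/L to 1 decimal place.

f = (1/2)^(τ/t½) = (1/2)^(124/44) ≈ 0.1418.
C₀ = D/Vd = 374/141 ≈ 2.652 mg/L.
Before the 3rd dose, 2 doses have been given. Superposition: Cmin = C₀·(f + f²).
≈ 2.652 × (0.1418 + 0.0201) ≈ 2.652 × 0.1619 ≈ 0.429 mg/L.

0.4 mg/L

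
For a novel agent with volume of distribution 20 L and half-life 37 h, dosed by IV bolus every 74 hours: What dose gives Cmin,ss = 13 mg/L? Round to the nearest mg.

780 mg

τ/t½ = 74/37 ≈ 2, so f = (1/2)^(74/37) ≈ 0.250000.
Cmin,ss = (D/Vd)·f/(1−f), so D = Cmin,ss·Vd·(1−f)/f.
D = 13 × 20 × (1−f)/f ≈ 13 × 20 × 3.00000 ≈ 780.00 mg.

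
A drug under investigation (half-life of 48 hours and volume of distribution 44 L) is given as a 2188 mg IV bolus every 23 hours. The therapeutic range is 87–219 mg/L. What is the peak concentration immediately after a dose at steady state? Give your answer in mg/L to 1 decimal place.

176.0 mg/L

τ/t½ = 23/48 ≈ 0.47917, so fraction remaining f = (1/2)^(23/48) ≈ 0.7174.
At steady state, accumulation factor R = 1/(1 − e^(−kτ)) ≈ 3.5386.
Single-dose peak C₀ = D/Vd = 2188/44 ≈ 49.727 mg/L.
Cmax,ss = C₀/(1 − f) ≈ 49.727/0.2826 ≈ 175.962 mg/L.
Peak 176.0 mg/L vs MTC 219 mg/L: below toxic threshold.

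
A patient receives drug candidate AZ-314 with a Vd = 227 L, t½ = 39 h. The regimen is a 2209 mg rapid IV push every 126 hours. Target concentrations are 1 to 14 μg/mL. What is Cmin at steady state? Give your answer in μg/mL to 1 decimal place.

k = ln2/t½ = ln2/39 ≈ 0.017773 h⁻¹; fraction remaining f = e^(−kτ) = e^(−0.017773×126) ≈ 0.1065.
Accumulation ratio R = 1/(1 − f) ≈ 1/0.8935 ≈ 1.1192.
Single-dose peak C₀ = D/Vd = 2209/227 ≈ 9.731 μg/mL.
Steady-state peak Cmax,ss = C₀·R ≈ 9.731 × 1.1192 ≈ 10.891 μg/mL.
Steady-state trough Cmin,ss = Cmax,ss·f ≈ 10.891 × 0.1065 ≈ 1.160 μg/mL.
Trough 1.2 μg/mL vs MEC 1 μg/mL: adequate.

1.2 μg/mL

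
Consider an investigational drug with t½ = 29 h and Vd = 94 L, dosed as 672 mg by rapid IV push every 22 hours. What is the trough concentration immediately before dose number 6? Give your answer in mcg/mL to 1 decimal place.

9.6 mcg/mL

f = (1/2)^(τ/t½) = (1/2)^(22/29) ≈ 0.5911.
C₀ = D/Vd = 672/94 ≈ 7.149 mcg/mL.
Before the 6th dose, 5 doses have been given. Superposition: Cmin = C₀·(f + f² + … + f^5).
≈ 7.149 × (0.5911 + 0.3494 + 0.2065 + 0.1221 + 0.0722) ≈ 7.149 × 1.3413 ≈ 9.589 mcg/mL.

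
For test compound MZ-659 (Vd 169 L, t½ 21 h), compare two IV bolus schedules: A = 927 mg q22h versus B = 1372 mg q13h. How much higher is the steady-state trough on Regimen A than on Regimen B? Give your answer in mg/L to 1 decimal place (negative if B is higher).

-10.0 mg/L

Regimen A: f = (1/2)^(22/21) ≈ 0.4838; Cmin,ss = (927/169)·f/(1−f) ≈ 5.141 mg/L.
Regimen B: f = (1/2)^(13/21) ≈ 0.6511; Cmin,ss = (1372/169)·f/(1−f) ≈ 15.150 mg/L.
Difference ≈ 5.141 − 15.150 ≈ -10.009 mg/L.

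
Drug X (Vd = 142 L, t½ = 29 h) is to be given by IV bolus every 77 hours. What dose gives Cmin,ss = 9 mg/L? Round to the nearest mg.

6772 mg

τ/t½ = 77/29 ≈ 2.6552, so f = (1/2)^(77/29) ≈ 0.158750.
Cmin,ss = (D/Vd)·f/(1−f), so D = Cmin,ss·Vd·(1−f)/f.
D = 9 × 142 × (1−f)/f ≈ 9 × 142 × 5.29921 ≈ 6772.39 mg.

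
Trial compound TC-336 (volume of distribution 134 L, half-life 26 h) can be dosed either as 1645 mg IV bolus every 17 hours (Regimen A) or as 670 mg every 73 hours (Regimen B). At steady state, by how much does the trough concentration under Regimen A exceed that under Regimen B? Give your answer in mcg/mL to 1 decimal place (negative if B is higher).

Regimen A: f = (1/2)^(17/26) ≈ 0.6356; Cmin,ss = (1645/134)·f/(1−f) ≈ 21.412 mcg/mL.
Regimen B: f = (1/2)^(73/26) ≈ 0.1428; Cmin,ss = (670/134)·f/(1−f) ≈ 0.833 mcg/mL.
Difference ≈ 21.412 − 0.833 ≈ 20.579 mcg/mL.

20.6 mcg/mL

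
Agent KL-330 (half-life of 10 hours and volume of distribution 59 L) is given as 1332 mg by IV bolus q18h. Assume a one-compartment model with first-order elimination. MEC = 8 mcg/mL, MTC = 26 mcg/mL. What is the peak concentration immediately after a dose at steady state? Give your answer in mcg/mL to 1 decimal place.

31.7 mcg/mL

k = ln2/t½ = ln2/10 ≈ 0.069315 h⁻¹; fraction remaining f = e^(−kτ) = e^(−0.069315×18) ≈ 0.2872.
Accumulation ratio R = 1/(1 − f) ≈ 1/0.7128 ≈ 1.4029.
Single-dose peak C₀ = D/Vd = 1332/59 ≈ 22.576 mcg/mL.
Cmax,ss = C₀/(1 − f) ≈ 22.576/0.7128 ≈ 31.672 mcg/mL.
Peak 31.7 mcg/mL vs MTC 26 mcg/mL: exceeds toxic threshold.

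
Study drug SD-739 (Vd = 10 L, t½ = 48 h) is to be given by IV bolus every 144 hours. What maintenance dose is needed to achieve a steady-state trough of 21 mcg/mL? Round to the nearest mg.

1470 mg

τ/t½ = 144/48 ≈ 3, so f = (1/2)^(144/48) ≈ 0.125000.
Cmin,ss = (D/Vd)·f/(1−f), so D = Cmin,ss·Vd·(1−f)/f.
D = 21 × 10 × (1−f)/f ≈ 21 × 10 × 7.00000 ≈ 1470.00 mg.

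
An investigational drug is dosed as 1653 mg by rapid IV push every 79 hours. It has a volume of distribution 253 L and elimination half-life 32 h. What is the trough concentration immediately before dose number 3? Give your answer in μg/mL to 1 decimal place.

1.4 μg/mL

f = (1/2)^(τ/t½) = (1/2)^(79/32) ≈ 0.1806.
C₀ = D/Vd = 1653/253 ≈ 6.534 μg/mL.
Before the 3rd dose, 2 doses have been given. Superposition: Cmin = C₀·(f + f²).
≈ 6.534 × (0.1806 + 0.0326) ≈ 6.534 × 0.2132 ≈ 1.393 μg/mL.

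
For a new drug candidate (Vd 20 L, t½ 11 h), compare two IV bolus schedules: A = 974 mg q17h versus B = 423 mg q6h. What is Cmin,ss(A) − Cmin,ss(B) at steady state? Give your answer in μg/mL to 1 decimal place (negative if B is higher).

Regimen A: f = (1/2)^(17/11) ≈ 0.3426; Cmin,ss = (974/20)·f/(1−f) ≈ 25.380 μg/mL.
Regimen B: f = (1/2)^(6/11) ≈ 0.6852; Cmin,ss = (423/20)·f/(1−f) ≈ 46.036 μg/mL.
Difference ≈ 25.380 − 46.036 ≈ -20.656 μg/mL.

-20.7 μg/mL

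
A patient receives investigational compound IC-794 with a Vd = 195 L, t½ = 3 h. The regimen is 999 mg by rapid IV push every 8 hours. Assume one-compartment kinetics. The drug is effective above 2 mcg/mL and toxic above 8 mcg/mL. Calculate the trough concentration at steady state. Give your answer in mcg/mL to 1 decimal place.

τ/t½ = 8/3 ≈ 2.6667, so fraction remaining f = (1/2)^(8/3) ≈ 0.1575.
Single-dose peak C₀ = D/Vd = 999/195 ≈ 5.123 mcg/mL.
Steady-state trough Cmin,ss = C₀·f/(1−f) ≈ 5.123 × 0.1575/0.8425 ≈ 0.958 mcg/mL.
Trough 1.0 mcg/mL vs MEC 2 mcg/mL: subtherapeutic.

1.0 mcg/mL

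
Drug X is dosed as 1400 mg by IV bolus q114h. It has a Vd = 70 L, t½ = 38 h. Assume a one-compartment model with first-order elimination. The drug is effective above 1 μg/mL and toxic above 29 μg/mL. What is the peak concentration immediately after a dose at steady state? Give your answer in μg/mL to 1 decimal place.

The dosing interval is 3 half-lives, so f = 2^(−3) = 0.125.
At steady state, R = 1/(1 − 0.125) = 8/7.
Single-dose peak C₀ = D/Vd = 1400/70 = 20 μg/mL.
Steady-state peak Cmax,ss = C₀·R = 20 × 8/7 ≈ 22.857 μg/mL.
Peak 22.9 μg/mL vs MTC 29 μg/mL: below toxic threshold.

22.9 μg/mL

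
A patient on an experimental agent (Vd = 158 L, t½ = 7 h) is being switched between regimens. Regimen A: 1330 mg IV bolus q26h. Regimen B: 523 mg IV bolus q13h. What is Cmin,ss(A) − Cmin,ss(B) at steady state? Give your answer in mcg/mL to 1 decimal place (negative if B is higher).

-0.6 mcg/mL

Regimen A: f = (1/2)^(26/7) ≈ 0.0762; Cmin,ss = (1330/158)·f/(1−f) ≈ 0.694 mcg/mL.
Regimen B: f = (1/2)^(13/7) ≈ 0.2760; Cmin,ss = (523/158)·f/(1−f) ≈ 1.262 mcg/mL.
Difference ≈ 0.694 − 1.262 ≈ -0.568 mcg/mL.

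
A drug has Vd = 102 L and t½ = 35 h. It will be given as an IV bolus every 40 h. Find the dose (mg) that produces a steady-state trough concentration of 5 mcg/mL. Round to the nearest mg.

τ/t½ = 40/35 ≈ 1.1429, so f = (1/2)^(40/35) ≈ 0.452862.
Cmin,ss = (D/Vd)·f/(1−f), so D = Cmin,ss·Vd·(1−f)/f.
D = 5 × 102 × (1−f)/f ≈ 5 × 102 × 1.20818 ≈ 616.17 mg.

616 mg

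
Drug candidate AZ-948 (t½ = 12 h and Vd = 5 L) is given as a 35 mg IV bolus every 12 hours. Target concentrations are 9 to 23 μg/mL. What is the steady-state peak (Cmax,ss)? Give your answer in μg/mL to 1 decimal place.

14.0 μg/mL

τ = 12 h = 1 half-life, so f = (1/2)^1 = 0.5.
At steady state, R = 1/(1 − 0.5) = 2/1.
Single-dose peak C₀ = D/Vd = 35/5 = 7 μg/mL.
Steady-state peak Cmax,ss = C₀·R = 7 × 2/1 ≈ 14.000 μg/mL.
Peak 14.0 μg/mL vs MTC 23 μg/mL: below toxic threshold.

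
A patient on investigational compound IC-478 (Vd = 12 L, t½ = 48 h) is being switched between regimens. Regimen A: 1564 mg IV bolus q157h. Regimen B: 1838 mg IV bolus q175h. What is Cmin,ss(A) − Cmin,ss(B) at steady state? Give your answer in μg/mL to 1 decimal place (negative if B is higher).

Regimen A: f = (1/2)^(157/48) ≈ 0.1036; Cmin,ss = (1564/12)·f/(1−f) ≈ 15.063 μg/mL.
Regimen B: f = (1/2)^(175/48) ≈ 0.0799; Cmin,ss = (1838/12)·f/(1−f) ≈ 13.301 μg/mL.
Difference ≈ 15.063 − 13.301 ≈ 1.762 μg/mL.

1.8 μg/mL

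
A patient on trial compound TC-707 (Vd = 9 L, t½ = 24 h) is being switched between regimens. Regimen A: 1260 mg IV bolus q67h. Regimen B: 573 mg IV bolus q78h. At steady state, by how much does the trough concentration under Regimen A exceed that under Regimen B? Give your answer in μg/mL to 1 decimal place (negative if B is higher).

Regimen A: f = (1/2)^(67/24) ≈ 0.1444; Cmin,ss = (1260/9)·f/(1−f) ≈ 23.628 μg/mL.
Regimen B: f = (1/2)^(78/24) ≈ 0.1051; Cmin,ss = (573/9)·f/(1−f) ≈ 7.477 μg/mL.
Difference ≈ 23.628 − 7.477 ≈ 16.151 μg/mL.

16.2 μg/mL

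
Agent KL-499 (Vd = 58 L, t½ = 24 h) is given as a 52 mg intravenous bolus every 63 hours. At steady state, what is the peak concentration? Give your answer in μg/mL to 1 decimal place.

Over one 63-h interval, 63/24 ≈ 2.625 half-lives elapse, leaving f ≈ 0.1621 of each dose.
Accumulation ratio R = 1/(1 − f) ≈ 1/0.8379 ≈ 1.1935.
Single-dose peak C₀ = D/Vd = 52/58 ≈ 0.897 μg/mL.
Steady-state peak Cmax,ss = C₀·R ≈ 0.897 × 1.1935 ≈ 1.071 μg/mL.

1.1 μg/mL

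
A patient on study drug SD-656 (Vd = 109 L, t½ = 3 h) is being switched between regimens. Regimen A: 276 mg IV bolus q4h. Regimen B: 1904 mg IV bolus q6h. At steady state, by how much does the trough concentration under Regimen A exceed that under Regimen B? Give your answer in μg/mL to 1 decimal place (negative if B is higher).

-4.2 μg/mL

Regimen A: f = (1/2)^(4/3) ≈ 0.3969; Cmin,ss = (276/109)·f/(1−f) ≈ 1.666 μg/mL.
Regimen B: f = (1/2)^(6/3) ≈ 0.2500; Cmin,ss = (1904/109)·f/(1−f) ≈ 5.823 μg/mL.
Difference ≈ 1.666 − 5.823 ≈ -4.157 μg/mL.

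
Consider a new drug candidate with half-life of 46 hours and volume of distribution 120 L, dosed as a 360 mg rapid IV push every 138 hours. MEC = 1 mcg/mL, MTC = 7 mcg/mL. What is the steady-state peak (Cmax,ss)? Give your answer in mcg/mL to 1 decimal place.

τ = 138 h = 3 half-lives, so f = (1/2)^3 = 0.125.
At steady state, R = 1/(1 − 0.125) = 8/7.
Single-dose peak C₀ = D/Vd = 360/120 = 3 mcg/mL.
Steady-state peak Cmax,ss = C₀·R = 3 × 8/7 ≈ 3.429 mcg/mL.
Peak 3.4 mcg/mL vs MTC 7 mcg/mL: below toxic threshold.

3.4 mcg/mL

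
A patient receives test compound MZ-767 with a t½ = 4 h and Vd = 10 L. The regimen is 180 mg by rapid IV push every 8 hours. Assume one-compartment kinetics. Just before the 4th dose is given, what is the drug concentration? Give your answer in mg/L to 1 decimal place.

f = (1/2)^(τ/t½) = (1/2)^(8/4) ≈ 0.2500.
C₀ = D/Vd = 180/10 ≈ 18.000 mg/L.
Before the 4th dose, 3 doses have been given. Superposition: Cmin = C₀·(f + f² + … + f^3).
≈ 18.000 × (0.2500 + 0.0625 + 0.0156) ≈ 18.000 × 0.3281 ≈ 5.906 mg/L.

5.9 mg/L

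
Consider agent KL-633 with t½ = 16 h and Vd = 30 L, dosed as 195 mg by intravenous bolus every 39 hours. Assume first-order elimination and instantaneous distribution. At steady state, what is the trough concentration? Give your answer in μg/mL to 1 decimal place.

1.5 μg/mL

τ/t½ = 39/16 ≈ 2.4375, so fraction remaining f = (1/2)^(39/16) ≈ 0.1846.
Accumulation ratio R = 1/(1 − f) ≈ 1/0.8154 ≈ 1.2264.
Each bolus raises the concentration by D/Vd = 195/30 ≈ 6.500 μg/mL.
Steady-state peak Cmax,ss = C₀·R ≈ 6.500 × 1.2264 ≈ 7.972 μg/mL.
Steady-state trough Cmin,ss = Cmax,ss·f ≈ 7.972 × 0.1846 ≈ 1.472 μg/mL.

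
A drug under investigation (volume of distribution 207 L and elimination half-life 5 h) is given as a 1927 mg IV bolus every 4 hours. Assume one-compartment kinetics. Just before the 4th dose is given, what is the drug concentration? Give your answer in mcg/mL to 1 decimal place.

10.2 mcg/mL

f = (1/2)^(τ/t½) = (1/2)^(4/5) ≈ 0.5743.
C₀ = D/Vd = 1927/207 ≈ 9.309 mcg/mL.
Before the 4th dose, 3 doses have been given. Superposition: Cmin = C₀·(f + f² + … + f^3).
≈ 9.309 × (0.5743 + 0.3298 + 0.1894) ≈ 9.309 × 1.0935 ≈ 10.179 mcg/mL.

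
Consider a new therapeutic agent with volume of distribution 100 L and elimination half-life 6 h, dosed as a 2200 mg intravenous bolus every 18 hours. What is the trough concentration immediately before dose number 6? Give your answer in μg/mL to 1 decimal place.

3.1 μg/mL

f = (1/2)^(τ/t½) = (1/2)^(18/6) ≈ 0.1250.
C₀ = D/Vd = 2200/100 ≈ 22.000 μg/mL.
Before the 6th dose, 5 doses have been given. Superposition: Cmin = C₀·(f + f² + … + f^5).
≈ 22.000 × (0.1250 + 0.0156 + 0.0020 + 0.0002 + 0.0000) ≈ 22.000 × 0.1428 ≈ 3.142 μg/mL.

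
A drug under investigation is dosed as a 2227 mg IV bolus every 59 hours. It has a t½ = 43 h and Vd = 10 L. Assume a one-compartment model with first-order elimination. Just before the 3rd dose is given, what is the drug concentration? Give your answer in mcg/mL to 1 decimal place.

f = (1/2)^(τ/t½) = (1/2)^(59/43) ≈ 0.3863.
C₀ = D/Vd = 2227/10 ≈ 222.700 mcg/mL.
Before the 3rd dose, 2 doses have been given. Superposition: Cmin = C₀·(f + f²).
≈ 222.700 × (0.3863 + 0.1492) ≈ 222.700 × 0.5355 ≈ 119.256 mcg/mL.

119.3 mcg/mL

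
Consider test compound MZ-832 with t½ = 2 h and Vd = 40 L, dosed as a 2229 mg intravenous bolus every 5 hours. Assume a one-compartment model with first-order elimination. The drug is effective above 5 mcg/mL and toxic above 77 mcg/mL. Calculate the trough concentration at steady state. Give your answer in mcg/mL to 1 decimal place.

12.0 mcg/mL

k = ln2/t½ = ln2/2 ≈ 0.346574 h⁻¹; fraction remaining f = e^(−kτ) = e^(−0.346574×5) ≈ 0.1768.
At steady state, accumulation factor R = 1/(1 − e^(−kτ)) ≈ 1.2148.
Single-dose peak C₀ = D/Vd = 2229/40 ≈ 55.725 mcg/mL.
Steady-state peak Cmax,ss = C₀·R ≈ 55.725 × 1.2148 ≈ 67.695 mcg/mL.
Steady-state trough Cmin,ss = Cmax,ss·f ≈ 67.695 × 0.1768 ≈ 11.968 mcg/mL.
Trough 12.0 mcg/mL vs MEC 5 mcg/mL: adequate.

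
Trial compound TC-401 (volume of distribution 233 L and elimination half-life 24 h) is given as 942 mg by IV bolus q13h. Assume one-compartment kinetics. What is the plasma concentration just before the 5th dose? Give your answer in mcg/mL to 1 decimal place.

6.9 mcg/mL

f = (1/2)^(τ/t½) = (1/2)^(13/24) ≈ 0.6870.
C₀ = D/Vd = 942/233 ≈ 4.043 mcg/mL.
Before the 5th dose, 4 doses have been given. Superposition: Cmin = C₀·(f + f² + … + f^4).
≈ 4.043 × (0.6870 + 0.4720 + 0.3242 + 0.2228) ≈ 4.043 × 1.7060 ≈ 6.897 mcg/mL.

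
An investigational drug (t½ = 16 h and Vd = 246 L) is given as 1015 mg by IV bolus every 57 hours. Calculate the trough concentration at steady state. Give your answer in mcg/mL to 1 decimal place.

0.4 mcg/mL

Over one 57-h interval, 57/16 ≈ 3.5625 half-lives elapse, leaving f ≈ 0.0846 of each dose.
Accumulation ratio R = 1/(1 − f) ≈ 1/0.9154 ≈ 1.0924.
Single-dose peak C₀ = D/Vd = 1015/246 ≈ 4.126 mcg/mL.
Steady-state peak Cmax,ss = C₀·R ≈ 4.126 × 1.0924 ≈ 4.507 mcg/mL.
One interval later, Cmin,ss = Cmax,ss·e^(−kτ) ≈ 4.507 × 0.0846 ≈ 0.381 mcg/mL.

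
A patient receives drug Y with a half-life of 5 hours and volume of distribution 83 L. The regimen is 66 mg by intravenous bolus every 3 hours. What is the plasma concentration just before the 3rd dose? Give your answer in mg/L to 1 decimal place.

f = (1/2)^(τ/t½) = (1/2)^(3/5) ≈ 0.6598.
C₀ = D/Vd = 66/83 ≈ 0.795 mg/L.
Before the 3rd dose, 2 doses have been given. Superposition: Cmin = C₀·(f + f²).
≈ 0.795 × (0.6598 + 0.4353) ≈ 0.795 × 1.0951 ≈ 0.871 mg/L.

0.9 mg/L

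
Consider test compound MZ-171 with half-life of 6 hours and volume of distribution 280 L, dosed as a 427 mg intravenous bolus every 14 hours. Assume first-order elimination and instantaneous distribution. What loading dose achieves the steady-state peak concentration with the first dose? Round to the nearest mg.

f = (1/2)^(14/6) ≈ 0.198425; accumulation ratio R = 1/(1−f) ≈ 1.24754.
Loading dose to hit Cmax,ss on first dose: D_load = D_maint·R ≈ 427 × 1.24754 ≈ 532.70 mg.

533 mg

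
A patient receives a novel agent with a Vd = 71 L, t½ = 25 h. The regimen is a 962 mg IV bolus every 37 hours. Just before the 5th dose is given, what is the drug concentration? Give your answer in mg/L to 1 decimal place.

7.4 mg/L

f = (1/2)^(τ/t½) = (1/2)^(37/25) ≈ 0.3585.
C₀ = D/Vd = 962/71 ≈ 13.549 mg/L.
Before the 5th dose, 4 doses have been given. Superposition: Cmin = C₀·(f + f² + … + f^4).
≈ 13.549 × (0.3585 + 0.1285 + 0.0461 + 0.0165) ≈ 13.549 × 0.5496 ≈ 7.447 mg/L.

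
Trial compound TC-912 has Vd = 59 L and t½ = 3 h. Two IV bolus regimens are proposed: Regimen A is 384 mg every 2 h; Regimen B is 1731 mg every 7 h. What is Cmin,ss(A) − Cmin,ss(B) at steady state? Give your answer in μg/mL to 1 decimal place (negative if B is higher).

3.8 μg/mL

Regimen A: f = (1/2)^(2/3) ≈ 0.6300; Cmin,ss = (384/59)·f/(1−f) ≈ 11.082 μg/mL.
Regimen B: f = (1/2)^(7/3) ≈ 0.1984; Cmin,ss = (1731/59)·f/(1−f) ≈ 7.262 μg/mL.
Difference ≈ 11.082 − 7.262 ≈ 3.820 μg/mL.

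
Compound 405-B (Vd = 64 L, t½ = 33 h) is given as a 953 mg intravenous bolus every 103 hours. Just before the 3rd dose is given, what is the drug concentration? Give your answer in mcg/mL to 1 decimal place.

1.9 mcg/mL

f = (1/2)^(τ/t½) = (1/2)^(103/33) ≈ 0.1149.
C₀ = D/Vd = 953/64 ≈ 14.891 mcg/mL.
Before the 3rd dose, 2 doses have been given. Superposition: Cmin = C₀·(f + f²).
≈ 14.891 × (0.1149 + 0.0132) ≈ 14.891 × 0.1281 ≈ 1.908 mcg/mL.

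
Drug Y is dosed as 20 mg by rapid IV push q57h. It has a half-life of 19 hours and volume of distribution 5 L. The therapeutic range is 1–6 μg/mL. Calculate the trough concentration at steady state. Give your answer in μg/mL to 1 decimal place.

0.6 μg/mL

The dosing interval is 3 half-lives, so f = 2^(−3) = 0.125.
At steady state, R = 1/(1 − 0.125) = 8/7.
Single-dose peak C₀ = D/Vd = 20/5 = 4 μg/mL.
Steady-state peak Cmax,ss = C₀·R = 4 × 8/7 ≈ 4.571 μg/mL.
Steady-state trough Cmin,ss = Cmax,ss·f ≈ 4.571 × 0.125 ≈ 0.571 μg/mL.
Trough 0.6 μg/mL vs MEC 1 μg/mL: subtherapeutic.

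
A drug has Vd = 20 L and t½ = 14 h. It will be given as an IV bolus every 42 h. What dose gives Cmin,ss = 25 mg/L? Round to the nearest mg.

3500 mg

τ/t½ = 42/14 ≈ 3, so f = (1/2)^(42/14) ≈ 0.125000.
Cmin,ss = (D/Vd)·f/(1−f), so D = Cmin,ss·Vd·(1−f)/f.
D = 25 × 20 × (1−f)/f ≈ 25 × 20 × 7.00000 ≈ 3500.00 mg.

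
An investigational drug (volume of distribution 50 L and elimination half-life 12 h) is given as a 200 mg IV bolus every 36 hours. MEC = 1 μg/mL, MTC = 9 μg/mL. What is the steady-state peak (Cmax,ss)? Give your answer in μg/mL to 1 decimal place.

τ = 36 h = 3 half-lives, so f = (1/2)^3 = 0.125.
Accumulation ratio R = 1/(1 − f) = 1/0.875 = 8/7.
Single-dose peak C₀ = D/Vd = 200/50 = 4 μg/mL.
Steady-state peak Cmax,ss = C₀·R = 4 × 8/7 ≈ 4.571 μg/mL.
Peak 4.6 μg/mL vs MTC 9 μg/mL: below toxic threshold.

4.6 μg/mL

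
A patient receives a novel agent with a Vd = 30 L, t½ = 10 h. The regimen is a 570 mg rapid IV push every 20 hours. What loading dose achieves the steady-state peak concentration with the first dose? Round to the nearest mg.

760 mg

f = (1/2)^(20/10) ≈ 0.250000; accumulation ratio R = 1/(1−f) ≈ 1.33333.
Loading dose to hit Cmax,ss on first dose: D_load = D_maint·R ≈ 570 × 1.33333 ≈ 760.00 mg.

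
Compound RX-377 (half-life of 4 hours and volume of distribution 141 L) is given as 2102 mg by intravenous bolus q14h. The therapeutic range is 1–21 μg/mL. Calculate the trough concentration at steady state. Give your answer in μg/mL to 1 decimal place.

τ/t½ = 14/4 ≈ 3.5, so fraction remaining f = (1/2)^(14/4) ≈ 0.0884.
Single-dose peak C₀ = D/Vd = 2102/141 ≈ 14.908 μg/mL.
Steady-state trough Cmin,ss = C₀·f/(1−f) ≈ 14.908 × 0.0884/0.9116 ≈ 1.446 μg/mL.
Trough 1.4 μg/mL vs MEC 1 μg/mL: adequate.

1.4 μg/mL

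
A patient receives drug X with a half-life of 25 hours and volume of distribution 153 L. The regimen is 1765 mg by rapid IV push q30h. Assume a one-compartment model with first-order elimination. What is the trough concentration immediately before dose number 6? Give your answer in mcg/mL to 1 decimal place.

8.8 mcg/mL

f = (1/2)^(τ/t½) = (1/2)^(30/25) ≈ 0.4353.
C₀ = D/Vd = 1765/153 ≈ 11.536 mcg/mL.
Before the 6th dose, 5 doses have been given. Superposition: Cmin = C₀·(f + f² + … + f^5).
≈ 11.536 × (0.4353 + 0.1895 + 0.0825 + 0.0359 + 0.0156) ≈ 11.536 × 0.7588 ≈ 8.754 mcg/mL.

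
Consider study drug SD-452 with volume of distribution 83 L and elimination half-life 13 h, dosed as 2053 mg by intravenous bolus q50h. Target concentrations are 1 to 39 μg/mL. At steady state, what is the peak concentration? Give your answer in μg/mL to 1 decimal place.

26.6 μg/mL

τ/t½ = 50/13 ≈ 3.8462, so fraction remaining f = (1/2)^(50/13) ≈ 0.0695.
Accumulation ratio R = 1/(1 − f) ≈ 1/0.9305 ≈ 1.0747.
Each bolus raises the concentration by D/Vd = 2053/83 ≈ 24.735 μg/mL.
Steady-state peak Cmax,ss = C₀·R ≈ 24.735 × 1.0747 ≈ 26.583 μg/mL.
Peak 26.6 μg/mL vs MTC 39 μg/mL: below toxic threshold.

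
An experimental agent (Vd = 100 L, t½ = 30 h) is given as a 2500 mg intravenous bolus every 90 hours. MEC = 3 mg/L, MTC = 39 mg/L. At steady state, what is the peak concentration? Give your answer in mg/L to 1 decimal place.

The dosing interval is 3 half-lives, so f = 2^(−3) = 0.125.
At steady state, R = 1/(1 − 0.125) = 8/7.
Single-dose peak C₀ = D/Vd = 2500/100 = 25 mg/L.
Steady-state peak Cmax,ss = C₀·R = 25 × 8/7 ≈ 28.571 mg/L.
Peak 28.6 mg/L vs MTC 39 mg/L: below toxic threshold.

28.6 mg/L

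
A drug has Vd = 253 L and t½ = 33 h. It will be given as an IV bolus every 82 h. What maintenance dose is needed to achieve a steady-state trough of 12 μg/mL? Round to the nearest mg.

τ/t½ = 82/33 ≈ 2.4848, so f = (1/2)^(82/33) ≈ 0.178643.
Cmin,ss = (D/Vd)·f/(1−f), so D = Cmin,ss·Vd·(1−f)/f.
D = 12 × 253 × (1−f)/f ≈ 12 × 253 × 4.59776 ≈ 13958.80 mg.

13959 mg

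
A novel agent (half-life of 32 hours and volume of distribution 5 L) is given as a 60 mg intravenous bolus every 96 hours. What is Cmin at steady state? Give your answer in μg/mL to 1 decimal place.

1.7 μg/mL

The dosing interval is 3 half-lives, so f = 2^(−3) = 0.125.
Accumulation ratio R = 1/(1 − f) = 1/0.875 = 8/7.
Single-dose peak C₀ = D/Vd = 60/5 = 12 μg/mL.
Steady-state peak Cmax,ss = C₀·R = 12 × 8/7 ≈ 13.714 μg/mL.
Steady-state trough Cmin,ss = Cmax,ss·f ≈ 13.714 × 0.125 ≈ 1.714 μg/mL.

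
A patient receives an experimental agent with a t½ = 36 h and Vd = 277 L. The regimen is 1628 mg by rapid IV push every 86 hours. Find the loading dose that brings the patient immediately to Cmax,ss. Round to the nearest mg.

f = (1/2)^(86/36) ≈ 0.190929; accumulation ratio R = 1/(1−f) ≈ 1.23599.
Loading dose to hit Cmax,ss on first dose: D_load = D_maint·R ≈ 1628 × 1.23599 ≈ 2012.19 mg.

2012 mg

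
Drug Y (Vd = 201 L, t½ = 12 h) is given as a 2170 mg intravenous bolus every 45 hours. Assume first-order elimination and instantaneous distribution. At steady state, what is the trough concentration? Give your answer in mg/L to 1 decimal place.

k = ln2/t½ = ln2/12 ≈ 0.057762 h⁻¹; fraction remaining f = e^(−kτ) = e^(−0.057762×45) ≈ 0.0743.
Each bolus raises the concentration by D/Vd = 2170/201 ≈ 10.796 mg/L.
Steady-state trough Cmin,ss = C₀·f/(1−f) ≈ 10.796 × 0.0743/0.9257 ≈ 0.867 mg/L.

0.9 mg/L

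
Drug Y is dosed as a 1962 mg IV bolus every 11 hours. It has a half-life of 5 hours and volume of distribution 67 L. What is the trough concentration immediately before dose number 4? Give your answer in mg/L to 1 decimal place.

8.1 mg/L

f = (1/2)^(τ/t½) = (1/2)^(11/5) ≈ 0.2176.
C₀ = D/Vd = 1962/67 ≈ 29.284 mg/L.
Before the 4th dose, 3 doses have been given. Superposition: Cmin = C₀·(f + f² + … + f^3).
≈ 29.284 × (0.2176 + 0.0473 + 0.0103) ≈ 29.284 × 0.2752 ≈ 8.059 mg/L.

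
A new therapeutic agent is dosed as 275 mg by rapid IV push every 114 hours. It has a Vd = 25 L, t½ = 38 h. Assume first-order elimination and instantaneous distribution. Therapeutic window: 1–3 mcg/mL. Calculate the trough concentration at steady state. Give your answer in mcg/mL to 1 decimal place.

τ = 114 h = 3 half-lives, so f = (1/2)^3 = 0.125.
At steady state, R = 1/(1 − 0.125) = 8/7.
Single-dose peak C₀ = D/Vd = 275/25 = 11 mcg/mL.
Steady-state peak Cmax,ss = C₀·R = 11 × 8/7 ≈ 12.571 mcg/mL.
Steady-state trough Cmin,ss = Cmax,ss·f ≈ 12.571 × 0.125 ≈ 1.571 mcg/mL.
Trough 1.6 mcg/mL vs MEC 1 mcg/mL: adequate.

1.6 mcg/mL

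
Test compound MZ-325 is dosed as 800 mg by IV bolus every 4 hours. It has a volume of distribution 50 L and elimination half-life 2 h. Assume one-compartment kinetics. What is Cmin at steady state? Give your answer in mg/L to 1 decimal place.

5.3 mg/L

τ = 4 h = 2 half-lives, so f = (1/2)^2 = 0.25.
Accumulation ratio R = 1/(1 − f) = 1/0.75 = 4/3.
Single-dose peak C₀ = D/Vd = 800/50 = 16 mg/L.
Steady-state peak Cmax,ss = C₀·R = 16 × 4/3 ≈ 21.333 mg/L.
Steady-state trough Cmin,ss = Cmax,ss·f ≈ 21.333 × 0.25 ≈ 5.333 mg/L.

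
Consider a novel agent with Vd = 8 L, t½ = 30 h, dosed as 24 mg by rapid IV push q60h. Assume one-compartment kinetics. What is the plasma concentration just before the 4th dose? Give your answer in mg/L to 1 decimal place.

f = (1/2)^(τ/t½) = (1/2)^(60/30) ≈ 0.2500.
C₀ = D/Vd = 24/8 ≈ 3.000 mg/L.
Before the 4th dose, 3 doses have been given. Superposition: Cmin = C₀·(f + f² + … + f^3).
≈ 3.000 × (0.2500 + 0.0625 + 0.0156) ≈ 3.000 × 0.3281 ≈ 0.984 mg/L.

1.0 mg/L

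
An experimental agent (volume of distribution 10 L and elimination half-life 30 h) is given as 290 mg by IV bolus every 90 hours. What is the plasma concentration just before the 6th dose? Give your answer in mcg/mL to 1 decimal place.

f = (1/2)^(τ/t½) = (1/2)^(90/30) ≈ 0.1250.
C₀ = D/Vd = 290/10 ≈ 29.000 mcg/mL.
Before the 6th dose, 5 doses have been given. Superposition: Cmin = C₀·(f + f² + … + f^5).
≈ 29.000 × (0.1250 + 0.0156 + 0.0020 + 0.0002 + 0.0000) ≈ 29.000 × 0.1428 ≈ 4.141 mcg/mL.

4.1 mcg/mL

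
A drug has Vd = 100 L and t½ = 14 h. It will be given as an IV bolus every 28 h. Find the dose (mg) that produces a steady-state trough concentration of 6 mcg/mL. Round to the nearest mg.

1800 mg

τ/t½ = 28/14 ≈ 2, so f = (1/2)^(28/14) ≈ 0.250000.
Cmin,ss = (D/Vd)·f/(1−f), so D = Cmin,ss·Vd·(1−f)/f.
D = 6 × 100 × (1−f)/f ≈ 6 × 100 × 3.00000 ≈ 1800.00 mg.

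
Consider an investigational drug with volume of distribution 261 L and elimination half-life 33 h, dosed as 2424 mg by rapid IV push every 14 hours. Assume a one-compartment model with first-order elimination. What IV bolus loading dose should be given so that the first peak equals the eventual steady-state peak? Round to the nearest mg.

9514 mg

f = (1/2)^(14/33) ≈ 0.745230; accumulation ratio R = 1/(1−f) ≈ 3.92511.
Loading dose to hit Cmax,ss on first dose: D_load = D_maint·R ≈ 2424 × 3.92511 ≈ 9514.47 mg.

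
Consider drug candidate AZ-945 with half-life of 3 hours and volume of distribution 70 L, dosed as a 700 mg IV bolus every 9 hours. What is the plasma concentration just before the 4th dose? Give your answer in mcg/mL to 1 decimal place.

1.4 mcg/mL

f = (1/2)^(τ/t½) = (1/2)^(9/3) ≈ 0.1250.
C₀ = D/Vd = 700/70 ≈ 10.000 mcg/mL.
Before the 4th dose, 3 doses have been given. Superposition: Cmin = C₀·(f + f² + … + f^3).
≈ 10.000 × (0.1250 + 0.0156 + 0.0020) ≈ 10.000 × 0.1426 ≈ 1.426 mcg/mL.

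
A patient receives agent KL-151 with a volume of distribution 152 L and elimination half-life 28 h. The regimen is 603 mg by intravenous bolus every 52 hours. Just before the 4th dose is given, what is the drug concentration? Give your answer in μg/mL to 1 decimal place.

f = (1/2)^(τ/t½) = (1/2)^(52/28) ≈ 0.2760.
C₀ = D/Vd = 603/152 ≈ 3.967 μg/mL.
Before the 4th dose, 3 doses have been given. Superposition: Cmin = C₀·(f + f² + … + f^3).
≈ 3.967 × (0.2760 + 0.0762 + 0.0210) ≈ 3.967 × 0.3732 ≈ 1.480 μg/mL.

1.5 μg/mL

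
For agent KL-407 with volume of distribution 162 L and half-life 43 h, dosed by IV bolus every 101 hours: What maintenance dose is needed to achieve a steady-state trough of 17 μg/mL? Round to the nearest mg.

11275 mg

τ/t½ = 101/43 ≈ 2.3488, so f = (1/2)^(101/43) ≈ 0.196304.
Cmin,ss = (D/Vd)·f/(1−f), so D = Cmin,ss·Vd·(1−f)/f.
D = 17 × 162 × (1−f)/f ≈ 17 × 162 × 4.09414 ≈ 11275.26 mg.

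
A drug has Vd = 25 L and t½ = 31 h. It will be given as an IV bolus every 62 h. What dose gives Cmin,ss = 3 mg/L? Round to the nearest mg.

τ/t½ = 62/31 ≈ 2, so f = (1/2)^(62/31) ≈ 0.250000.
Cmin,ss = (D/Vd)·f/(1−f), so D = Cmin,ss·Vd·(1−f)/f.
D = 3 × 25 × (1−f)/f ≈ 3 × 25 × 3.00000 ≈ 225.00 mg.

225 mg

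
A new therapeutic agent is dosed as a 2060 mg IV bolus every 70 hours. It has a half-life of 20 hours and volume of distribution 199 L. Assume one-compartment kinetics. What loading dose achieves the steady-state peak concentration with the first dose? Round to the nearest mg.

2260 mg

f = (1/2)^(70/20) ≈ 0.088388; accumulation ratio R = 1/(1−f) ≈ 1.09696.
Loading dose to hit Cmax,ss on first dose: D_load = D_maint·R ≈ 2060 × 1.09696 ≈ 2259.74 mg.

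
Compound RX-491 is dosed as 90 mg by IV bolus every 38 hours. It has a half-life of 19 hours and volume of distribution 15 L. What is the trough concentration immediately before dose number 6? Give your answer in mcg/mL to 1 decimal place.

2.0 mcg/mL

f = (1/2)^(τ/t½) = (1/2)^(38/19) ≈ 0.2500.
C₀ = D/Vd = 90/15 ≈ 6.000 mcg/mL.
Before the 6th dose, 5 doses have been given. Superposition: Cmin = C₀·(f + f² + … + f^5).
≈ 6.000 × (0.2500 + 0.0625 + 0.0156 + 0.0039 + 0.0010) ≈ 6.000 × 0.3330 ≈ 1.998 mcg/mL.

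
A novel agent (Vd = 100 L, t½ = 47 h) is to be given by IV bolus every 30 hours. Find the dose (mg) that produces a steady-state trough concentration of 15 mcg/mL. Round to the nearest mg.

τ/t½ = 30/47 ≈ 0.6383, so f = (1/2)^(30/47) ≈ 0.642471.
Cmin,ss = (D/Vd)·f/(1−f), so D = Cmin,ss·Vd·(1−f)/f.
D = 15 × 100 × (1−f)/f ≈ 15 × 100 × 0.55649 ≈ 834.74 mg.

835 mg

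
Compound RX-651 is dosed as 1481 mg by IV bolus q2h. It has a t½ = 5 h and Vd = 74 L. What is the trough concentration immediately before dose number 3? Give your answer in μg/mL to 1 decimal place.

26.7 μg/mL

f = (1/2)^(τ/t½) = (1/2)^(2/5) ≈ 0.7579.
C₀ = D/Vd = 1481/74 ≈ 20.014 μg/mL.
Before the 3rd dose, 2 doses have been given. Superposition: Cmin = C₀·(f + f²).
≈ 20.014 × (0.7579 + 0.5744) ≈ 20.014 × 1.3323 ≈ 26.665 μg/mL.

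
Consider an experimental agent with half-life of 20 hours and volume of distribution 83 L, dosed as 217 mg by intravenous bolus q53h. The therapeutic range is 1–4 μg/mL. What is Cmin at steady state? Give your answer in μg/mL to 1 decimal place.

0.5 μg/mL

τ/t½ = 53/20 ≈ 2.65, so fraction remaining f = (1/2)^(53/20) ≈ 0.1593.
At steady state, accumulation factor R = 1/(1 − e^(−kτ)) ≈ 1.1895.
Single-dose peak C₀ = D/Vd = 217/83 ≈ 2.614 μg/mL.
Steady-state peak Cmax,ss = C₀·R ≈ 2.614 × 1.1895 ≈ 3.109 μg/mL.
Steady-state trough Cmin,ss = Cmax,ss·f ≈ 3.109 × 0.1593 ≈ 0.495 μg/mL.
Trough 0.5 μg/mL vs MEC 1 μg/mL: subtherapeutic.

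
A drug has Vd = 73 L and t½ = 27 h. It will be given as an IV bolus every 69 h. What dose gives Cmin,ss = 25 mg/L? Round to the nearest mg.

8904 mg

τ/t½ = 69/27 ≈ 2.5556, so f = (1/2)^(69/27) ≈ 0.170099.
Cmin,ss = (D/Vd)·f/(1−f), so D = Cmin,ss·Vd·(1−f)/f.
D = 25 × 73 × (1−f)/f ≈ 25 × 73 × 4.87893 ≈ 8904.05 mg.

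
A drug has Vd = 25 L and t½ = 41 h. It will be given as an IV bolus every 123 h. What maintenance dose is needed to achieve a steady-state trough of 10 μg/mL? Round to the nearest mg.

1750 mg

τ/t½ = 123/41 ≈ 3, so f = (1/2)^(123/41) ≈ 0.125000.
Cmin,ss = (D/Vd)·f/(1−f), so D = Cmin,ss·Vd·(1−f)/f.
D = 10 × 25 × (1−f)/f ≈ 10 × 25 × 7.00000 ≈ 1750.00 mg.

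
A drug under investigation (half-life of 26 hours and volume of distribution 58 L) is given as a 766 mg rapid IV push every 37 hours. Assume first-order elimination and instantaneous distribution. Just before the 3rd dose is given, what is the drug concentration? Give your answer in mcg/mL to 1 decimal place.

f = (1/2)^(τ/t½) = (1/2)^(37/26) ≈ 0.3729.
C₀ = D/Vd = 766/58 ≈ 13.207 mcg/mL.
Before the 3rd dose, 2 doses have been given. Superposition: Cmin = C₀·(f + f²).
≈ 13.207 × (0.3729 + 0.1391) ≈ 13.207 × 0.5120 ≈ 6.762 mcg/mL.

6.8 mcg/mL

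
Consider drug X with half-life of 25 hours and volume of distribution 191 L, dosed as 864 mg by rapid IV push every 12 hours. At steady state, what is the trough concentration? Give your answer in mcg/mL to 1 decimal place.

τ/t½ = 12/25 ≈ 0.48, so fraction remaining f = (1/2)^(12/25) ≈ 0.7170.
Accumulation ratio R = 1/(1 − f) ≈ 1/0.2830 ≈ 3.5336.
Single-dose peak C₀ = D/Vd = 864/191 ≈ 4.524 mcg/mL.
Cmax,ss = C₀/(1 − f) ≈ 4.524/0.2830 ≈ 15.986 mcg/mL.
One interval later, Cmin,ss = Cmax,ss·e^(−kτ) ≈ 15.986 × 0.7170 ≈ 11.462 mcg/mL.

11.5 mcg/mL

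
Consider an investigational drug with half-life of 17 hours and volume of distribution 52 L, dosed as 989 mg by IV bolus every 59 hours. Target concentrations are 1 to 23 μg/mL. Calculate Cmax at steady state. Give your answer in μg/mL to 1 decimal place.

Over one 59-h interval, 59/17 ≈ 3.4706 half-lives elapse, leaving f ≈ 0.0902 of each dose.
At steady state, accumulation factor R = 1/(1 − e^(−kτ)) ≈ 1.0991.
Single-dose peak C₀ = D/Vd = 989/52 ≈ 19.019 μg/mL.
Steady-state peak Cmax,ss = C₀·R ≈ 19.019 × 1.0991 ≈ 20.904 μg/mL.
Peak 20.9 μg/mL vs MTC 23 μg/mL: below toxic threshold.

20.9 μg/mL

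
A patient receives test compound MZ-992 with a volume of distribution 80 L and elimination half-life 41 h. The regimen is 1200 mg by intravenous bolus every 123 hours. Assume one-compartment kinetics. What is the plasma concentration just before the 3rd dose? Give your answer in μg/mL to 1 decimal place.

f = (1/2)^(τ/t½) = (1/2)^(123/41) ≈ 0.1250.
C₀ = D/Vd = 1200/80 ≈ 15.000 μg/mL.
Before the 3rd dose, 2 doses have been given. Superposition: Cmin = C₀·(f + f²).
≈ 15.000 × (0.1250 + 0.0156) ≈ 15.000 × 0.1406 ≈ 2.109 μg/mL.

2.1 μg/mL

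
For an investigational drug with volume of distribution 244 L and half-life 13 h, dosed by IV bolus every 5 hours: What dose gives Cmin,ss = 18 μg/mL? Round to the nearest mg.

1342 mg

τ/t½ = 5/13 ≈ 0.38462, so f = (1/2)^(5/13) ≈ 0.765983.
Cmin,ss = (D/Vd)·f/(1−f), so D = Cmin,ss·Vd·(1−f)/f.
D = 18 × 244 × (1−f)/f ≈ 18 × 244 × 0.30551 ≈ 1341.80 mg.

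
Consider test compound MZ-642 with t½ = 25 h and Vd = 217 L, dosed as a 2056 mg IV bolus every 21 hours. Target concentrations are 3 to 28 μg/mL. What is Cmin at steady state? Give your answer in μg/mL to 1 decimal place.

12.0 μg/mL

τ/t½ = 21/25 ≈ 0.84, so fraction remaining f = (1/2)^(21/25) ≈ 0.5586.
At steady state, accumulation factor R = 1/(1 − e^(−kτ)) ≈ 2.2655.
Each bolus raises the concentration by D/Vd = 2056/217 ≈ 9.475 μg/mL.
Steady-state peak Cmax,ss = C₀·R ≈ 9.475 × 2.2655 ≈ 21.466 μg/mL.
Steady-state trough Cmin,ss = Cmax,ss·f ≈ 21.466 × 0.5586 ≈ 11.991 μg/mL.
Trough 12.0 μg/mL vs MEC 3 μg/mL: adequate.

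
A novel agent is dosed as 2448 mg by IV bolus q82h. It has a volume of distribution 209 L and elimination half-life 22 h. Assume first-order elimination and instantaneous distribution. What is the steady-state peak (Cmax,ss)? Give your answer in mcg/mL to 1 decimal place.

12.7 mcg/mL

k = ln2/t½ = ln2/22 ≈ 0.031507 h⁻¹; fraction remaining f = e^(−kτ) = e^(−0.031507×82) ≈ 0.0755.
At steady state, accumulation factor R = 1/(1 − e^(−kτ)) ≈ 1.0817.
Single-dose peak C₀ = D/Vd = 2448/209 ≈ 11.713 mcg/mL.
Steady-state peak Cmax,ss = C₀·R ≈ 11.713 × 1.0817 ≈ 12.670 mcg/mL.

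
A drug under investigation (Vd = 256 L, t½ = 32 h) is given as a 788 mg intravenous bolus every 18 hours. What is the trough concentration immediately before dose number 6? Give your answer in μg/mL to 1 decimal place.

f = (1/2)^(τ/t½) = (1/2)^(18/32) ≈ 0.6771.
C₀ = D/Vd = 788/256 ≈ 3.078 μg/mL.
Before the 6th dose, 5 doses have been given. Superposition: Cmin = C₀·(f + f² + … + f^5).
≈ 3.078 × (0.6771 + 0.4585 + 0.3104 + 0.2102 + 0.1423) ≈ 3.078 × 1.7985 ≈ 5.536 μg/mL.

5.5 μg/mL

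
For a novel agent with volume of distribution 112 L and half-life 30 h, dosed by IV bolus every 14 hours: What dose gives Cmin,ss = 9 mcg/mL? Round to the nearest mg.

385 mg

τ/t½ = 14/30 ≈ 0.46667, so f = (1/2)^(14/30) ≈ 0.723635.
Cmin,ss = (D/Vd)·f/(1−f), so D = Cmin,ss·Vd·(1−f)/f.
D = 9 × 112 × (1−f)/f ≈ 9 × 112 × 0.38191 ≈ 384.97 mg.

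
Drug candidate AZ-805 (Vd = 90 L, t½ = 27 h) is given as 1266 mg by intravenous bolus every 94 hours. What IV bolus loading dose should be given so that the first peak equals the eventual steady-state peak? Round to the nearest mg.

f = (1/2)^(94/27) ≈ 0.089530; accumulation ratio R = 1/(1−f) ≈ 1.09833.
Loading dose to hit Cmax,ss on first dose: D_load = D_maint·R ≈ 1266 × 1.09833 ≈ 1390.49 mg.

1390 mg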